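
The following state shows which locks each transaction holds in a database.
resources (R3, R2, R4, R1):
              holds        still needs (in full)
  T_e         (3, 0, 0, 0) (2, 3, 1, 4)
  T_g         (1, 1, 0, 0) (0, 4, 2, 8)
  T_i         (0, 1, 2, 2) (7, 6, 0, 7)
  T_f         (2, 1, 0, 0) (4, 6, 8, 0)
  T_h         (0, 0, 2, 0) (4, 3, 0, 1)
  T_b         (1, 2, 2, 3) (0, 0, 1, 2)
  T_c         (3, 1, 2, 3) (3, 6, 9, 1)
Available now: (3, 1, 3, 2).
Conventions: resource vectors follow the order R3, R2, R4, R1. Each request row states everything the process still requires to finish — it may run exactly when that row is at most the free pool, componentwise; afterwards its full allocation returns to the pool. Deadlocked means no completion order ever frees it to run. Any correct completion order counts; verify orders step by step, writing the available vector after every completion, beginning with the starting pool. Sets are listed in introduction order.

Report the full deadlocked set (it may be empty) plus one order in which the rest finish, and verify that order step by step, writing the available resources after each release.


The deadlocked set is T_g, T_i, T_f and T_c.
Key observation: no order helps: past T_b, T_h, T_e, the free pool tops out at (7, 3, 7, 5), below what each blocked process needs in R2.
A valid finishing order for the others: T_b, T_h, T_e. Verifying each step:
  pool = (3, 1, 3, 2)
  run T_b (needs (0, 0, 1, 2), free (3, 1, 3, 2)); after release of (1, 2, 2, 3) the pool is (4, 3, 5, 5)
  run T_h (needs (4, 3, 0, 1), free (4, 3, 5, 5)); after release of (0, 0, 2, 0) the pool is (4, 3, 7, 5)
  run T_e (needs (2, 3, 1, 4), free (4, 3, 7, 5)); after release of (3, 0, 0, 0) the pool is (7, 3, 7, 5)
None of the blocked processes ever fits:
  T_g cannot run: need (0, 4, 2, 8) vs free (7, 3, 7, 5) (insufficient R2 and R1)
  T_i cannot run: need (7, 6, 0, 7) vs free (7, 3, 7, 5) (insufficient R2 and R1)
  T_f cannot run: need (4, 6, 8, 0) vs free (7, 3, 7, 5) (insufficient R2 and R4)
  T_c cannot run: need (3, 6, 9, 1) vs free (7, 3, 7, 5) (insufficient R2 and R4)


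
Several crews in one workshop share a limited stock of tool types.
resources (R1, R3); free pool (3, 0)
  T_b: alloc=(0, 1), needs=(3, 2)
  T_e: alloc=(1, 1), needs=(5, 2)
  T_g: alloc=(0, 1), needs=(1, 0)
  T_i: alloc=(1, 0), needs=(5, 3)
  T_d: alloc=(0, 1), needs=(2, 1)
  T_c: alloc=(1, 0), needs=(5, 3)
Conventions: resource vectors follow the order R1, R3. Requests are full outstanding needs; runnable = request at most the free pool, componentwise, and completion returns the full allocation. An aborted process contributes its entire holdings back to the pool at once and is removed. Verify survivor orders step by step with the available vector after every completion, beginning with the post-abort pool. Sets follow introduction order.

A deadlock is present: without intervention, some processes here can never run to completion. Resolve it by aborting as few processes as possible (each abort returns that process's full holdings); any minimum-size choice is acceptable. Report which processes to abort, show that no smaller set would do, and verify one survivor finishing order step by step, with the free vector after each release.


Abort T_e and T_i.
Key observation: the returned (2, 1) from T_e and T_i is what brings T_c — unrunnable before, under any order — into play at step 4.
Minimality, checking each single-abort alternative: T_b alone leaves T_e blocked (short on R1); T_e alone leaves T_i blocked (short on R1); T_g alone leaves T_e blocked (short on R1); T_i alone leaves T_e blocked (short on R1); T_d alone leaves T_e blocked (short on R1); T_c alone leaves T_e blocked (short on R1).
Survivors finish in the order: T_g, T_b, T_d, T_c. Check, step by step (pool after the aborts first):
  pool = (5, 1)
  run T_g (needs (1, 0), free (5, 1)); after release of (0, 1) the pool is (5, 2)
  run T_b (needs (3, 2), free (5, 2)); after release of (0, 1) the pool is (5, 3)
  run T_d (needs (2, 1), free (5, 3)); after release of (0, 1) the pool is (5, 4)
  run T_c (needs (5, 3), free (5, 4)); after release of (1, 0) the pool is (6, 4)


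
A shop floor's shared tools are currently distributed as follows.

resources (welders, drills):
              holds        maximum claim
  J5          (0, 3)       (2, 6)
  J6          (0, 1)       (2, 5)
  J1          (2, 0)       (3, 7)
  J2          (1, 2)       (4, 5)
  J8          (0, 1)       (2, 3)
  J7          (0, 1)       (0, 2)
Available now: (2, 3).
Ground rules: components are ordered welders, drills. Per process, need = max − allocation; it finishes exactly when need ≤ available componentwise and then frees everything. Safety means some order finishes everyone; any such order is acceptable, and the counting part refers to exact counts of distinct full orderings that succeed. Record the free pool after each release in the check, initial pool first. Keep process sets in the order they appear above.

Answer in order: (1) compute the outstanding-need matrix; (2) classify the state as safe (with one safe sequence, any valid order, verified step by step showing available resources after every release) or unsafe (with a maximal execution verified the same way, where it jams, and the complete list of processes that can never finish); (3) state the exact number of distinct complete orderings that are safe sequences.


(1) Remaining need (order welders, drills):
  J5: (2, 3)
  J6: (2, 4)
  J1: (1, 7)
  J2: (3, 3)
  J8: (2, 2)
  J7: (0, 1)
(2) SAFE. One safe sequence: J5, J8, J7, J1, J2, J6.
Key observation: J5 marks the first exact bind of the order: its need (2, 3) fits the free (2, 3) with zero slack on a requested resource.
Step-by-step check:
  pool = (2, 3)
  run J5 (needs (2, 3), free (2, 3)); after release of (0, 3) the pool is (2, 6)
  run J8 (needs (2, 2), free (2, 6)); after release of (0, 1) the pool is (2, 7)
  run J7 (needs (0, 1), free (2, 7)); after release of (0, 1) the pool is (2, 8)
  run J1 (needs (1, 7), free (2, 8)); after release of (2, 0) the pool is (4, 8)
  run J2 (needs (3, 3), free (4, 8)); after release of (1, 2) the pool is (5, 10)
  run J6 (needs (2, 4), free (5, 10)); after release of (0, 1) the pool is (5, 11)
(3) Exactly 76 of the possible complete orderings are safe sequences.


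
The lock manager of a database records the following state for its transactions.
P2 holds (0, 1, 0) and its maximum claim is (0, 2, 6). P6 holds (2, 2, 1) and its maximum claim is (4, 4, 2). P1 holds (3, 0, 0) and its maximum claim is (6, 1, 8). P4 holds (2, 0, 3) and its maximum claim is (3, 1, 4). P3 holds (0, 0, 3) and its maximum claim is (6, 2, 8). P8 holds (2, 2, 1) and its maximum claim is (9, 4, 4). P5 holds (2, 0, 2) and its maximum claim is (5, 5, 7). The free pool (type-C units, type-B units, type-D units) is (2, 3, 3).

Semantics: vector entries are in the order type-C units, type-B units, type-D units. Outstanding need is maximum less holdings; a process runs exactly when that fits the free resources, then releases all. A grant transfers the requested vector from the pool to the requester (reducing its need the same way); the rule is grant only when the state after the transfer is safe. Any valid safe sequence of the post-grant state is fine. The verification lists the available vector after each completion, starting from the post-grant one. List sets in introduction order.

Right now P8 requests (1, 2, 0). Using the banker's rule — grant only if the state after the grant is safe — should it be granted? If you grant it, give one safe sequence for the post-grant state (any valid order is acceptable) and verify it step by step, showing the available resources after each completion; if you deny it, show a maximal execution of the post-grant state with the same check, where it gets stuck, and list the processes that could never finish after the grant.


DENY: after the grant no complete ordering would exist.
Key observation: after P4, P2, P6 the pool peaks at (5, 4, 7), and each blocked process is short somewhere: P1 on type-D units; P3 on type-C units; P8 on type-C units; P5 on type-B units.
After a pretend grant, a maximal execution: P4, P2, P6 — then nothing else fits. Walking it through:
  pool = (1, 1, 3)
  P4 needs (1, 1, 1) <= (1, 1, 3) -> finishes; pool += (2, 0, 3) = (3, 1, 6)
  P2 needs (0, 1, 6) <= (3, 1, 6) -> finishes; pool += (0, 1, 0) = (3, 2, 6)
  P6 needs (2, 2, 1) <= (3, 2, 6) -> finishes; pool += (2, 2, 1) = (5, 4, 7)
  P1 still needs (3, 1, 8) but only (5, 4, 7) is free — short on type-D units
  P3 still needs (6, 2, 5) but only (5, 4, 7) is free — short on type-C units
  P8 still needs (6, 0, 3) but only (5, 4, 7) is free — short on type-C units
  P5 still needs (3, 5, 5) but only (5, 4, 7) is free — short on type-B units
Processes that could never finish after the grant: P1, P3, P8 and P5.


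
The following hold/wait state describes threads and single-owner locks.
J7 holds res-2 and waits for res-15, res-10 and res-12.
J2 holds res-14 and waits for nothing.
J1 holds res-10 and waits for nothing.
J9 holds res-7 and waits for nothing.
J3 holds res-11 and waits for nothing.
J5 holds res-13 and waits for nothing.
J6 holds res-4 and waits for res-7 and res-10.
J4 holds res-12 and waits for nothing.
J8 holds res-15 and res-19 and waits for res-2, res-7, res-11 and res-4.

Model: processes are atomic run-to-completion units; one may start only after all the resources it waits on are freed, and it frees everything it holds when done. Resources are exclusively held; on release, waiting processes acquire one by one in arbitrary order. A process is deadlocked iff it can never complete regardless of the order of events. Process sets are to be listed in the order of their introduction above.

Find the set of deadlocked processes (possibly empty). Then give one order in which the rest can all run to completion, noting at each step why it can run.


Deadlocked set: J7 and J8.
Key observation: the loop J7 -> J8 -> J7 blocks itself forever; no other process is dragged down with it.
The rest can finish in the order J9, J5, J2, J4, J3, J1, J6.
Verifying each step:
  run J9 (it waits on nothing); releases res-7
  run J5 (it waits on nothing); releases res-13
  run J2 (it waits on nothing); releases res-14
  run J4 (it waits on nothing); releases res-12
  run J3 (it waits on nothing); releases res-11
  run J1 (it waits on nothing); releases res-10
  J6 waits on res-7 and res-10 — all released -> runs and releases res-4


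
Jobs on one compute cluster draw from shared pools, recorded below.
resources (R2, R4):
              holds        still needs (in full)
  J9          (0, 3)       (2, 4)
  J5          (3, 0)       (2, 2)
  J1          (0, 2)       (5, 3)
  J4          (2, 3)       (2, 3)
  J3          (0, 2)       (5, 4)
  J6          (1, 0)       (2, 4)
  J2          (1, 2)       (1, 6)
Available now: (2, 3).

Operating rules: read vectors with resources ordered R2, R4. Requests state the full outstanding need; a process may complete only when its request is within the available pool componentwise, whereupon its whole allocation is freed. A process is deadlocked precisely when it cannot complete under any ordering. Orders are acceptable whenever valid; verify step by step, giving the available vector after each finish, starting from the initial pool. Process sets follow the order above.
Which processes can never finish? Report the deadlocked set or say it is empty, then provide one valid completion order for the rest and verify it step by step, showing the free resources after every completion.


Nothing here is deadlocked.
Key observation: J4 can run right away; the returned allocation unlocks the remaining processes in turn.
A valid finishing order for the others: J4, J9, J5, J6, J1, J2, J3. Step-by-step check:
  pool = (2, 3)
  run J4 (needs (2, 3), free (2, 3)); after release of (2, 3) the pool is (4, 6)
  run J9 (needs (2, 4), free (4, 6)); after release of (0, 3) the pool is (4, 9)
  run J5 (needs (2, 2), free (4, 9)); after release of (3, 0) the pool is (7, 9)
  run J6 (needs (2, 4), free (7, 9)); after release of (1, 0) the pool is (8, 9)
  run J1 (needs (5, 3), free (8, 9)); after release of (0, 2) the pool is (8, 11)
  run J2 (needs (1, 6), free (8, 11)); after release of (1, 2) the pool is (9, 13)
  run J3 (needs (5, 4), free (9, 13)); after release of (0, 2) the pool is (9, 15)


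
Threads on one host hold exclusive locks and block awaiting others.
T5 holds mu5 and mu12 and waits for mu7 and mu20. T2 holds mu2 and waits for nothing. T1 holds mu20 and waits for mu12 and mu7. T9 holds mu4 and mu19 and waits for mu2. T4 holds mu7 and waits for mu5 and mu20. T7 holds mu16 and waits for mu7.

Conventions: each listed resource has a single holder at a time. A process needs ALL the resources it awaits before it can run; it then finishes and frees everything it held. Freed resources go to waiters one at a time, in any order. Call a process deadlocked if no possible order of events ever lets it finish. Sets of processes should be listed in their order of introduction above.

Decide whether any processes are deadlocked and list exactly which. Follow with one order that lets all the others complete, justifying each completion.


The deadlocked set is T5, T1, T4 and T7.
Key observation: the cycle T5 -> T1 -> T5 can never break — each member waits on the next; T4 is caught in further circular waits and T7 waits into the deadlock from upstream.
One completion order for the rest: T2, T9.
Check, step by step:
  T2 waits on nothing -> runs at once and releases mu2
  T9: everything it awaited (mu2) is free; runs, freeing mu4 and mu19


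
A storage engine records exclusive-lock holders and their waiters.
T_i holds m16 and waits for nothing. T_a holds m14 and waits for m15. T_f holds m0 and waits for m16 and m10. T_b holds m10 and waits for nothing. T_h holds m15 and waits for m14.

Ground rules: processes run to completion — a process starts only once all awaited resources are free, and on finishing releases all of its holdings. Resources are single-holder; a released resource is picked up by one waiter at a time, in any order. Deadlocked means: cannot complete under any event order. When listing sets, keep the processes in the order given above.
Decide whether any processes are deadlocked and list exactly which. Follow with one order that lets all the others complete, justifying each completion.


Deadlocked set: T_a and T_h.
Key observation: the waits loop around T_a -> T_h -> T_a with no way out; no other process is dragged down with it.
A valid finishing order for the others: T_i, T_b, T_f.
Walking it through:
  T_i: no waits; runs immediately, freeing m16
  T_b: no waits; runs immediately, freeing m10
  T_f: everything it awaited (m16 and m10) is free; runs, freeing m0


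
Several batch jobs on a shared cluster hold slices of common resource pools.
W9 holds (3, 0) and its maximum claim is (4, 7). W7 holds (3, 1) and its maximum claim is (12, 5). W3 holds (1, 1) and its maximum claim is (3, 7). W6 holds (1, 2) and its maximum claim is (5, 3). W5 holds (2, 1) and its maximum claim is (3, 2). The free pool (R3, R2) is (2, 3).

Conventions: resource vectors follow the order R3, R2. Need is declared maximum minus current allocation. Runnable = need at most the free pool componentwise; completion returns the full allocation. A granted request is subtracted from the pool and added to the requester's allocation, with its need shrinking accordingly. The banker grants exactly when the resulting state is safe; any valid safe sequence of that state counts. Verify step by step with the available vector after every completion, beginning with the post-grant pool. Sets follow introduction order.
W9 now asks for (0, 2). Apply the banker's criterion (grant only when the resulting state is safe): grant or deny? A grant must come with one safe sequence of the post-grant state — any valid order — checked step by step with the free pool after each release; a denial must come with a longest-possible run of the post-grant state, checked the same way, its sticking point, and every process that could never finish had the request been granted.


DENY. Granting would leave the state unsafe.
Key observation: after W5, W6 the pool peaks at (5, 4), and each blocked process is short somewhere: W9 on R2; W7 on R3; W3 on R2.
After a pretend grant, a maximal execution: W5, W6 — then nothing else fits. Verifying each step:
  pool = (2, 1)
  W5: need (1, 1) fits (2, 1); releases (2, 1), pool now (4, 2)
  W6: need (4, 1) fits (4, 2); releases (1, 2), pool now (5, 4)
  blocked: W9 wants (1, 5), pool (5, 4) — not enough R2
  blocked: W7 wants (9, 4), pool (5, 4) — not enough R3
  blocked: W3 wants (2, 6), pool (5, 4) — not enough R2
Post-grant, the permanently blocked set is W9, W7 and W3.


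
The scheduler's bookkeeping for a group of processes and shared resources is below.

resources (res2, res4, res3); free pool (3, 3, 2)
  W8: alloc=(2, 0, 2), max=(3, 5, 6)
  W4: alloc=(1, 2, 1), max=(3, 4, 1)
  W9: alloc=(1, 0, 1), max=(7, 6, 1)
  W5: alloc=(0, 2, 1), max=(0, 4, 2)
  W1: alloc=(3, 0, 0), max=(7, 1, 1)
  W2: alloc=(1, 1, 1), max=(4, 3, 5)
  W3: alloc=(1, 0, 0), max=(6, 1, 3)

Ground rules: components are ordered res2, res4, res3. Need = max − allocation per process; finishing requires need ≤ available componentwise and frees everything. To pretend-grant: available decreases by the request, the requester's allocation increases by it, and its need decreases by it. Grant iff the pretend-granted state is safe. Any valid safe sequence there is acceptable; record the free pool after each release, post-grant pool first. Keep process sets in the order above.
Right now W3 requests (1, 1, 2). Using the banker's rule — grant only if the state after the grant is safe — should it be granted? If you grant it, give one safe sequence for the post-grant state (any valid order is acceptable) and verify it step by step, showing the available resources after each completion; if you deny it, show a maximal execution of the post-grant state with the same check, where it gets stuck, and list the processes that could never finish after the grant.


DENY. Granting would leave the state unsafe.
Key observation: after W4, W5 the pool peaks at (3, 6, 2), and each blocked process is short somewhere: W8 on res3; W9 on res2; W1 on res2; W2 on res3; W3 on res2.
On the post-grant state, W4, W5 is a maximal run — nothing extends it. Step-by-step check:
  pool = (2, 2, 0)
  W4: need (2, 2, 0) fits (2, 2, 0); releases (1, 2, 1), pool now (3, 4, 1)
  W5: need (0, 2, 1) fits (3, 4, 1); releases (0, 2, 1), pool now (3, 6, 2)
  blocked: W8 wants (1, 5, 4), pool (3, 6, 2) — not enough res3
  blocked: W9 wants (6, 6, 0), pool (3, 6, 2) — not enough res2
  blocked: W1 wants (4, 1, 1), pool (3, 6, 2) — not enough res2
  blocked: W2 wants (3, 2, 4), pool (3, 6, 2) — not enough res3
  blocked: W3 wants (4, 0, 1), pool (3, 6, 2) — not enough res2
Post-grant, the permanently blocked set is W8, W9, W1, W2 and W3.


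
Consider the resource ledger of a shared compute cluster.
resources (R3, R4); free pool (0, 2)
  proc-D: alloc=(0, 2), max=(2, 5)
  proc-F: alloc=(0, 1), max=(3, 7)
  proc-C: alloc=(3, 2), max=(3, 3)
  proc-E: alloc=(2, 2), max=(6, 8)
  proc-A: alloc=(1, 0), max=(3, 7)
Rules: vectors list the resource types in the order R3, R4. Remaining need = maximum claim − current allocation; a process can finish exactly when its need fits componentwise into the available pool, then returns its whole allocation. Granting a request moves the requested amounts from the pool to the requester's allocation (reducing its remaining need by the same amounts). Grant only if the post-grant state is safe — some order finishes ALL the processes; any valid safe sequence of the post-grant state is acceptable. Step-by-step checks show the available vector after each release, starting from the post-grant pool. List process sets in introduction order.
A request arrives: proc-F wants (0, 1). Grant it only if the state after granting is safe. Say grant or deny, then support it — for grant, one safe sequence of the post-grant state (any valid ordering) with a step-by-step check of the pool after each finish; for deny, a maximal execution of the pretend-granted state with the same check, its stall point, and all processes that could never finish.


GRANT. The post-grant state is safe; one safe sequence: proc-C, proc-D, proc-F, proc-A, proc-E.
Key observation: after the grant the pool drops to (0, 1), which still lets proc-C finish first and unwind the rest.
Verifying the post-grant state step by step:
  pool = (0, 1)
  proc-C: need (0, 1) fits (0, 1); releases (3, 2), pool now (3, 3)
  proc-D: need (2, 3) fits (3, 3); releases (0, 2), pool now (3, 5)
  proc-F: need (3, 5) fits (3, 5); releases (0, 2), pool now (3, 7)
  proc-A: need (2, 7) fits (3, 7); releases (1, 0), pool now (4, 7)
  proc-E: need (4, 6) fits (4, 7); releases (2, 2), pool now (6, 9)


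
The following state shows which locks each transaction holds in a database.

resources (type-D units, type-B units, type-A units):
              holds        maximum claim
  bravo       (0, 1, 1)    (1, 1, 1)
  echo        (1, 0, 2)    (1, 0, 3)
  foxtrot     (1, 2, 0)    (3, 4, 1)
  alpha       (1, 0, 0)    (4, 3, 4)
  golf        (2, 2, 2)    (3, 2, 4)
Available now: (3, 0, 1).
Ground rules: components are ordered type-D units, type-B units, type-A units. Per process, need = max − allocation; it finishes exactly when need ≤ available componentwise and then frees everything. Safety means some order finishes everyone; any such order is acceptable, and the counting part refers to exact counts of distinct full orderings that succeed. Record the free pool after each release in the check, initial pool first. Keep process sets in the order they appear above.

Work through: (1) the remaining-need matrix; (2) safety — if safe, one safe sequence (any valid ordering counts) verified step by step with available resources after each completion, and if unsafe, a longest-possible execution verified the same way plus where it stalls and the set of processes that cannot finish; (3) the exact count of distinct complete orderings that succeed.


(1) Need matrix, components ordered type-D units, type-B units, type-A units:
  bravo: (1, 0, 0)
  echo: (0, 0, 1)
  foxtrot: (2, 2, 1)
  alpha: (3, 3, 4)
  golf: (1, 0, 2)
(2) The state is SAFE; one workable sequence: bravo, golf, echo, alpha, foxtrot.
Key observation: reading the order forward, golf is the first process whose need (1, 0, 2) meets the free pool (3, 1, 2) exactly on a resource it requests.
Verifying each step:
  pool = (3, 0, 1)
  run bravo (needs (1, 0, 0), free (3, 0, 1)); after release of (0, 1, 1) the pool is (3, 1, 2)
  run golf (needs (1, 0, 2), free (3, 1, 2)); after release of (2, 2, 2) the pool is (5, 3, 4)
  run echo (needs (0, 0, 1), free (5, 3, 4)); after release of (1, 0, 2) the pool is (6, 3, 6)
  run alpha (needs (3, 3, 4), free (6, 3, 6)); after release of (1, 0, 0) the pool is (7, 3, 6)
  run foxtrot (needs (2, 2, 1), free (7, 3, 6)); after release of (1, 2, 0) the pool is (8, 5, 6)
(3) The exact count: 14 of the possible complete orderings are safe sequences.


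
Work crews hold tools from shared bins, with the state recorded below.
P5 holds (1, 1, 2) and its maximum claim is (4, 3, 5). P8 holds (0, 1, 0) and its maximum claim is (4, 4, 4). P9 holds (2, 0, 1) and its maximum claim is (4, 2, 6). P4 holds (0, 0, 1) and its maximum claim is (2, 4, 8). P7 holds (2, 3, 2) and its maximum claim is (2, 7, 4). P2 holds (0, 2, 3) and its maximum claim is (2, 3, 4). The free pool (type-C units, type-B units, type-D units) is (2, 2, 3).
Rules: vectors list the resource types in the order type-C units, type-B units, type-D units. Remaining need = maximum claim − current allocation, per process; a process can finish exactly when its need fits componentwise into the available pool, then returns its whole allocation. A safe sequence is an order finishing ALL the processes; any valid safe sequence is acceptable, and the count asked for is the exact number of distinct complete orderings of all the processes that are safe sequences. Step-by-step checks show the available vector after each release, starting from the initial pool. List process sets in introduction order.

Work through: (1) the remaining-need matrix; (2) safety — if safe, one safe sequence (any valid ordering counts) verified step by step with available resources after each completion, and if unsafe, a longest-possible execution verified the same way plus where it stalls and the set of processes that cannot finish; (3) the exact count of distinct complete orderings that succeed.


(1) Outstanding need per process (order type-C units, type-B units, type-D units):
  P5: (3, 2, 3)
  P8: (4, 3, 4)
  P9: (2, 2, 5)
  P4: (2, 4, 7)
  P7: (0, 4, 2)
  P2: (2, 1, 1)
(2) SAFE, for example via the order P2, P7, P5, P9, P8, P4.
Key observation: reading the order forward, P2 is the first process whose need (2, 1, 1) meets the free pool (2, 2, 3) exactly on a resource it requests.
Walking it through:
  pool = (2, 2, 3)
  run P2 (needs (2, 1, 1), free (2, 2, 3)); after release of (0, 2, 3) the pool is (2, 4, 6)
  run P7 (needs (0, 4, 2), free (2, 4, 6)); after release of (2, 3, 2) the pool is (4, 7, 8)
  run P5 (needs (3, 2, 3), free (4, 7, 8)); after release of (1, 1, 2) the pool is (5, 8, 10)
  run P9 (needs (2, 2, 5), free (5, 8, 10)); after release of (2, 0, 1) the pool is (7, 8, 11)
  run P8 (needs (4, 3, 4), free (7, 8, 11)); after release of (0, 1, 0) the pool is (7, 9, 11)
  run P4 (needs (2, 4, 7), free (7, 9, 11)); after release of (0, 0, 1) the pool is (7, 9, 12)
(3) Precisely 48 of the possible complete orderings are safe sequences.


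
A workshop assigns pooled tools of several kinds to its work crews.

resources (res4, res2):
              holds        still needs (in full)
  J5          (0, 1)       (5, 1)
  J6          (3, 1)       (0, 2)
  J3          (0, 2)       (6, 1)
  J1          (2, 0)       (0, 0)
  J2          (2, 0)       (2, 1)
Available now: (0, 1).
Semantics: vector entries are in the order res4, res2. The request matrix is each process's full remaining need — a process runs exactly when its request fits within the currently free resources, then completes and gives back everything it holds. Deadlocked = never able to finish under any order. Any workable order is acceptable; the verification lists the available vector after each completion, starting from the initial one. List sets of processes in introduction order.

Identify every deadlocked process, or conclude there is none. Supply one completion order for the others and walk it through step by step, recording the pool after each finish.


The deadlocked set is J5, J6 and J3.
Key observation: after J1, J2 the pool peaks at (4, 1), and each blocked process is short somewhere: J5 on res4; J6 on res2; J3 on res4.
A valid finishing order for the others: J1, J2. Verifying each step:
  pool = (0, 1)
  J1 needs (0, 0) <= (0, 1) -> finishes; pool += (2, 0) = (2, 1)
  J2 needs (2, 1) <= (2, 1) -> finishes; pool += (2, 0) = (4, 1)
The blocked processes can never fit:
  J5 still needs (5, 1) but only (4, 1) is free — short on res4
  J6 still needs (0, 2) but only (4, 1) is free — short on res2
  J3 still needs (6, 1) but only (4, 1) is free — short on res4


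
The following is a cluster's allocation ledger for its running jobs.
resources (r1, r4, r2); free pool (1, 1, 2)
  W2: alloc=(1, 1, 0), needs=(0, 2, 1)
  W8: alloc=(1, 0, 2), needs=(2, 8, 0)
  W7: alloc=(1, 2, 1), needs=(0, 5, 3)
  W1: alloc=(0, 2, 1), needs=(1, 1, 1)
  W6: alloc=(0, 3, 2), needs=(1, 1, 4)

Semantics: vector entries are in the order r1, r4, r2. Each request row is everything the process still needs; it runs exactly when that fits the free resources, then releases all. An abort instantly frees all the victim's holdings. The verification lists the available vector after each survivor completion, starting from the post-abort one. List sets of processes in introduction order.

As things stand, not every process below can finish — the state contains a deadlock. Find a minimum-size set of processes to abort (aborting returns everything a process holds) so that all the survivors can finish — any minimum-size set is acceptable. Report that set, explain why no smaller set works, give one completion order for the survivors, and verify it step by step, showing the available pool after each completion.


Minimum abort set: W8.
Key observation: W6 could never have finished before the abort; with (1, 0, 2) returned by W8, it fits at step 3.
Minimality: the empty abort set fails — the state is deadlocked as it stands.
Survivors finish in the order: W1, W2, W6, W7. Step-by-step check (pool after the aborts first):
  pool = (2, 1, 4)
  run W1 (needs (1, 1, 1), free (2, 1, 4)); after release of (0, 2, 1) the pool is (2, 3, 5)
  run W2 (needs (0, 2, 1), free (2, 3, 5)); after release of (1, 1, 0) the pool is (3, 4, 5)
  run W6 (needs (1, 1, 4), free (3, 4, 5)); after release of (0, 3, 2) the pool is (3, 7, 7)
  run W7 (needs (0, 5, 3), free (3, 7, 7)); after release of (1, 2, 1) the pool is (4, 9, 8)


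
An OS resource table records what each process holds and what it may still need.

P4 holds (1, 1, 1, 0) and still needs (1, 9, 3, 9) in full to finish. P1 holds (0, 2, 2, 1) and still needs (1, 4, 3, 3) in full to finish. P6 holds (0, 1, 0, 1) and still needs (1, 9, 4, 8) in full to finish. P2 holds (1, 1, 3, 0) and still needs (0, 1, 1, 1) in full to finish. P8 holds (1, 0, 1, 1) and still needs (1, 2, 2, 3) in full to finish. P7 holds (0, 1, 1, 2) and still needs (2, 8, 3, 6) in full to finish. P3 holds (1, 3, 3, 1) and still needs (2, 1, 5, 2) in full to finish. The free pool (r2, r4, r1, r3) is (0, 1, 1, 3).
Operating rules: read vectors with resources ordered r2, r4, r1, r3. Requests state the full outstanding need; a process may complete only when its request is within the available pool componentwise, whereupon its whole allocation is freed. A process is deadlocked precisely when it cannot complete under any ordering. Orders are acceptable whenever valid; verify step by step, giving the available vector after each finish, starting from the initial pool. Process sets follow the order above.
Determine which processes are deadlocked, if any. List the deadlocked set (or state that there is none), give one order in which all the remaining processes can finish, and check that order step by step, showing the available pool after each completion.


Deadlocked: P4, P6 and P7.
Key observation: the pool after P2, P8, P3, P1 is (3, 7, 10, 6); every surviving request exceeds it in r4, so progress ends there.
One completion order for the rest: P2, P8, P3, P1. Walking it through:
  pool = (0, 1, 1, 3)
  P2: need (0, 1, 1, 1) fits (0, 1, 1, 3); releases (1, 1, 3, 0), pool now (1, 2, 4, 3)
  P8: need (1, 2, 2, 3) fits (1, 2, 4, 3); releases (1, 0, 1, 1), pool now (2, 2, 5, 4)
  P3: need (2, 1, 5, 2) fits (2, 2, 5, 4); releases (1, 3, 3, 1), pool now (3, 5, 8, 5)
  P1: need (1, 4, 3, 3) fits (3, 5, 8, 5); releases (0, 2, 2, 1), pool now (3, 7, 10, 6)
None of the blocked processes ever fits:
  P4 still needs (1, 9, 3, 9) but only (3, 7, 10, 6) is free — short on r4 and r3
  P6 still needs (1, 9, 4, 8) but only (3, 7, 10, 6) is free — short on r4 and r3
  P7 still needs (2, 8, 3, 6) but only (3, 7, 10, 6) is free — short on r4


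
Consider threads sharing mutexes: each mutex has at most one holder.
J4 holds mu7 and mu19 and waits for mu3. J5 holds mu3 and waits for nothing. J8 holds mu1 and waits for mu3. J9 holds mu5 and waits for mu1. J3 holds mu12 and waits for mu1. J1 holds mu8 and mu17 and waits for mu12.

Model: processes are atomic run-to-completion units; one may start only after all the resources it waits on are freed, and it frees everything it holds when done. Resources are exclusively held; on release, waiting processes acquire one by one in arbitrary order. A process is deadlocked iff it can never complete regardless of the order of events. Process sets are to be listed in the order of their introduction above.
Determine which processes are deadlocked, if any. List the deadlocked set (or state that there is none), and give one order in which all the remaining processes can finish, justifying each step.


Nothing here is deadlocked.
Key observation: all waits point, directly or indirectly, at processes that can finish, so nothing is permanently blocked.
One completion order for the rest: J5, J8, J4, J3, J9, J1.
Step-by-step check:
  J5: no waits; runs immediately, freeing mu3
  J8 waits on mu3 — all released -> runs and releases mu1
  J4 waits on mu3 — all released -> runs and releases mu7 and mu19
  J3 waits on mu1 — all released -> runs and releases mu12
  J9 waits on mu1 — all released -> runs and releases mu5
  J1 waits on mu12 — all released -> runs and releases mu8 and mu17


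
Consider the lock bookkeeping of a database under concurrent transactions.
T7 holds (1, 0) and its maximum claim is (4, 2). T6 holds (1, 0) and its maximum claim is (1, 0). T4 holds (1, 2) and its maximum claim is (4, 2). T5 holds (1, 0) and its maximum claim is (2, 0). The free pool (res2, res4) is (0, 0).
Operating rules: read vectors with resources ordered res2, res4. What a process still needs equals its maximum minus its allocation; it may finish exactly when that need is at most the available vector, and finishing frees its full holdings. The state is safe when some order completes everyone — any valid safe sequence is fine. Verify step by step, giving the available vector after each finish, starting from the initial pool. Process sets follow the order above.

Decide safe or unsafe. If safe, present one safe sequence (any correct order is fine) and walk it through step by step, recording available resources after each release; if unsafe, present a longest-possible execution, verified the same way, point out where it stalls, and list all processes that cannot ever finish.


UNSAFE — no complete ordering exists.
Key observation: once T6, T5 finish, the pool peaks at (2, 0) — and every remaining process still needs more res2 than that.
Going as far as possible: T6, T5; after that, nothing fits. Walking it through:
  pool = (0, 0)
  T6 needs (0, 0) <= (0, 0) -> finishes; pool += (1, 0) = (1, 0)
  T5 needs (1, 0) <= (1, 0) -> finishes; pool += (1, 0) = (2, 0)
  T7 still needs (3, 2) but only (2, 0) is free — short on res2 and res4
  T4 still needs (3, 0) but only (2, 0) is free — short on res2
Permanently blocked: T7 and T4.


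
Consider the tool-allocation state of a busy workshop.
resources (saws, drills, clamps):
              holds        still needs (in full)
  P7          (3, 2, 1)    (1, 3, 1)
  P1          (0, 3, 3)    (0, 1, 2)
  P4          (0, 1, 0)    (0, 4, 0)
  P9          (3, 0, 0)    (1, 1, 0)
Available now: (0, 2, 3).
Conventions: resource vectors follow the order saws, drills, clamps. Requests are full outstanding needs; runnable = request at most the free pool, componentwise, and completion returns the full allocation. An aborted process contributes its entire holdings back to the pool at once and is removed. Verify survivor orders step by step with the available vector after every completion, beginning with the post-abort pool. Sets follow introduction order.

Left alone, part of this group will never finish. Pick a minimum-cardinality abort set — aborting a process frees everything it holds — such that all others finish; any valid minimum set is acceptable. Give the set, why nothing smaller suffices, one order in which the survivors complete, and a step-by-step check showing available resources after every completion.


The answer: abort P9.
Key observation: P7 could never have finished before the abort; with (3, 0, 0) returned by P9, it fits at step 3.
Why nothing smaller works: aborting no one leaves the state deadlocked as given.
The survivors complete as P1, P4, P7. Step-by-step check (starting from the post-abort pool):
  pool = (3, 2, 3)
  run P1 (needs (0, 1, 2), free (3, 2, 3)); after release of (0, 3, 3) the pool is (3, 5, 6)
  run P4 (needs (0, 4, 0), free (3, 5, 6)); after release of (0, 1, 0) the pool is (3, 6, 6)
  run P7 (needs (1, 3, 1), free (3, 6, 6)); after release of (3, 2, 1) the pool is (6, 8, 7)


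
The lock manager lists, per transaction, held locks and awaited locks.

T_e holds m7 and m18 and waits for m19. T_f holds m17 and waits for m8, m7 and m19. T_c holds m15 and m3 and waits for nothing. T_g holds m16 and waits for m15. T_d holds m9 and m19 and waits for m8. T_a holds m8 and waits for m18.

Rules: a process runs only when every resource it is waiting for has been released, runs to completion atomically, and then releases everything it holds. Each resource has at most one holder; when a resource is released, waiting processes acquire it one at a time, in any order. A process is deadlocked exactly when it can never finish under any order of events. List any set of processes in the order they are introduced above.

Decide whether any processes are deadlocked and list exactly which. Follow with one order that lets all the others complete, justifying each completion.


Deadlocked: T_e, T_f, T_d and T_a.
Key observation: T_e -> T_d -> T_a -> T_e is a circular wait — nothing in it can go first; T_f waits into the deadlock from upstream.
One completion order for the rest: T_c, T_g.
Walking it through:
  T_c waits on nothing -> runs at once and releases m15 and m3
  run T_g (all its waits — m15 — are resolved); releases m16


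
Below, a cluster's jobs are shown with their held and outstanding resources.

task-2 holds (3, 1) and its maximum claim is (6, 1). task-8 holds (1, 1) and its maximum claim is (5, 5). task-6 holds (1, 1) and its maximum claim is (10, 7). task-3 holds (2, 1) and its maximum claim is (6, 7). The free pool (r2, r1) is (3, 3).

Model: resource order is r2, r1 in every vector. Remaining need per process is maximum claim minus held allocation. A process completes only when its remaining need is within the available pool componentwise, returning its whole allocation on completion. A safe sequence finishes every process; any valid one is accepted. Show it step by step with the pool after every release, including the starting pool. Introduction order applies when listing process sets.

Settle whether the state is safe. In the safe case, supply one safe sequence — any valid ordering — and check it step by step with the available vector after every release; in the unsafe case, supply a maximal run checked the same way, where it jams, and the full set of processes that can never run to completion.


UNSAFE — no complete ordering exists.
Key observation: after task-2, task-8 complete, (7, 5) is the best the pool ever gets, yet each leftover process wants more r1.
The run task-2, task-8 cannot be extended any further. Step-by-step check:
  pool = (3, 3)
  task-2: need (3, 0) fits (3, 3); releases (3, 1), pool now (6, 4)
  task-8: need (4, 4) fits (6, 4); releases (1, 1), pool now (7, 5)
  task-6 still needs (9, 6) but only (7, 5) is free — short on r2 and r1
  task-3 still needs (4, 6) but only (7, 5) is free — short on r1
Processes that can never finish: task-6 and task-3.


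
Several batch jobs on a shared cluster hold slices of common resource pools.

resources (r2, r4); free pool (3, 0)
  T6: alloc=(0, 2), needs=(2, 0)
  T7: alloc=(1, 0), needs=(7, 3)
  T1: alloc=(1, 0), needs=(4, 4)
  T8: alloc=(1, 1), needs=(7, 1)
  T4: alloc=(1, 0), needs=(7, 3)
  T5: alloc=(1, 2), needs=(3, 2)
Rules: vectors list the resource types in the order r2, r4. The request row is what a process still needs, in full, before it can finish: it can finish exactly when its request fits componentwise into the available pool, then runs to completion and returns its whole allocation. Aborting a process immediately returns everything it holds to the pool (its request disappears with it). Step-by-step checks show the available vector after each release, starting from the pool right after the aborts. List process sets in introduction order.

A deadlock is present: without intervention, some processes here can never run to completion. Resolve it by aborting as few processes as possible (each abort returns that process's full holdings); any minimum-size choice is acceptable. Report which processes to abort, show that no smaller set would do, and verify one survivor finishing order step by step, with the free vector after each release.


The answer: abort T8 and T4.
Key observation: T7 was stuck for good until T8 and T4 gave back (2, 1); in the order shown it finishes at step 4.
Minimality, checking each single-abort alternative: T6 alone leaves T7 blocked (short on r2); T7 alone leaves T8 blocked (short on r2); T1 alone leaves T7 blocked (short on r2); T8 alone leaves T7 blocked (short on r2); T4 alone leaves T7 blocked (short on r2); T5 alone leaves T7 blocked (short on r2).
Survivors finish in the order: T6, T5, T1, T7. Verifying each step (pool after the aborts first):
  pool = (5, 1)
  run T6 (needs (2, 0), free (5, 1)); after release of (0, 2) the pool is (5, 3)
  run T5 (needs (3, 2), free (5, 3)); after release of (1, 2) the pool is (6, 5)
  run T1 (needs (4, 4), free (6, 5)); after release of (1, 0) the pool is (7, 5)
  run T7 (needs (7, 3), free (7, 5)); after release of (1, 0) the pool is (8, 5)
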